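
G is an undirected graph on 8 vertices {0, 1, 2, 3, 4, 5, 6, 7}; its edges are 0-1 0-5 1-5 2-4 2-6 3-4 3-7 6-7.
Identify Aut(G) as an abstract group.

G has two connected components, {2, 3, 4, 6, 7} and {0, 1, 5}; each is 2-regular, so G = C_5 ⊔ C_3. The components are non-isomorphic (different sizes), so Aut(G) = Aut(C_5) × Aut(C_3) = D_5 × D_3 of order 10·6 = 60.

D_5 × D_3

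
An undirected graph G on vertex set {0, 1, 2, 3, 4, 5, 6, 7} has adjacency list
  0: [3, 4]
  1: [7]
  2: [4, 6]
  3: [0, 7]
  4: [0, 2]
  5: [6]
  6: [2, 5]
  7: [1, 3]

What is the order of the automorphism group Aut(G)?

The degree sequence is [2, 1, 2, 2, 2, 1, 2, 2]; the two degree-1 vertices 1 and 5 are the ends of a path, so G = P_8. A path has exactly one nontrivial symmetry — reversal — giving Aut(G) of order 2.

2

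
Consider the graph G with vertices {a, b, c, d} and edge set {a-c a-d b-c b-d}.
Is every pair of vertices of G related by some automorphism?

G is 2-regular and bipartite on 2^2 = 4 vertices with girth 4; it is the hypercube graph Q_2. The symmetry group of the 2-cube is the hyperoctahedral group B_2 = Z_2 ≀ S_2, of order 2^2·2! = 8. Under this action every vertex can be carried to every other, so G is vertex-transitive.

Yes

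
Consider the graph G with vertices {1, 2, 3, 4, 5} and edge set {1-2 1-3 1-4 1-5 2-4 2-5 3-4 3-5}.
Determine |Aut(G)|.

Vertex 1 is the unique vertex of degree 4; the remaining 4 vertices each have degree 3 and induce a cycle, so G is the wheel on 5 vertices with hub 1. With the hub fixed, the remaining symmetry is that of the rim cycle C_4, giving the dihedral group D_4.

8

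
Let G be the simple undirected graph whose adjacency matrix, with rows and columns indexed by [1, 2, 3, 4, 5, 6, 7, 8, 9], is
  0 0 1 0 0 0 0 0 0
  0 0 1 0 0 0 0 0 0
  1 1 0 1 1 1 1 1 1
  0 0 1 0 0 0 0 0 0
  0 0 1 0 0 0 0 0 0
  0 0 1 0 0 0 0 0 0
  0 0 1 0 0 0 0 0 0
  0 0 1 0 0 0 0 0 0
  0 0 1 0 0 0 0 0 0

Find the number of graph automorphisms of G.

40320

Vertex 3 has degree 8 and every other vertex has degree 1, so G is the star K_{1,8} with centre 3. The 8 leaves are pairwise interchangeable while the centre is fixed, giving Aut(G) = S_8.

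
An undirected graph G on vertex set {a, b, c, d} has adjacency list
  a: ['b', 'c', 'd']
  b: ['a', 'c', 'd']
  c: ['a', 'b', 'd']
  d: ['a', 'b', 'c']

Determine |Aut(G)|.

24

Every vertex has degree 3, so G is the complete graph K_4. Every bijection on the vertex set is an automorphism of K_4; hence Aut(K_4) ≅ S_4, order 24.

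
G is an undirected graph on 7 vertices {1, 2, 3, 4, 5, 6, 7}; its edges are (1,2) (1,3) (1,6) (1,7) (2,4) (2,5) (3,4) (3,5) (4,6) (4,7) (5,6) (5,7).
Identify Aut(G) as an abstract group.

The vertices split by degree into {1, 4, 5} (degree 4) and {2, 3, 6, 7} (degree 3); every edge runs between the two parts, so G is the complete bipartite graph K_{3,4}. Automorphisms preserve the bipartition setwise (since the parts differ in size) and act as S_4 × S_3 within it; |Aut| = 144.

S_4 × S_3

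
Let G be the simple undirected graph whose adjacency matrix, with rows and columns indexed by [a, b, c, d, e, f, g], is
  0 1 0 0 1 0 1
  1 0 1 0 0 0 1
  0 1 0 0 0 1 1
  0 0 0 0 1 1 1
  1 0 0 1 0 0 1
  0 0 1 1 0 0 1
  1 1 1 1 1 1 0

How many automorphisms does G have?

Vertex g is the unique vertex of degree 6; the remaining 6 vertices each have degree 3 and induce a cycle, so G is the wheel on 7 vertices with hub g. Every automorphism fixes the hub and acts on the rim 6-cycle, so Aut(G) ≅ Aut(C_6) = D_6 of order 12.

12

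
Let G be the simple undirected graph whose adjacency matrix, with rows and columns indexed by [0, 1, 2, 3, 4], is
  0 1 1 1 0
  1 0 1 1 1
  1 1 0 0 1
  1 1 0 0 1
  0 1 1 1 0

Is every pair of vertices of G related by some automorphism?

No

Vertex 1 is the only vertex of degree 4, so every automorphism fixes it; G is not vertex-transitive.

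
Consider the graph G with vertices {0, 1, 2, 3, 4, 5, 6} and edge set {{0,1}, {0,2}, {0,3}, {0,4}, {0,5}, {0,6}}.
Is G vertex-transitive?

Vertex 0 is the only vertex of degree 6, so every automorphism fixes it; G is not vertex-transitive.

No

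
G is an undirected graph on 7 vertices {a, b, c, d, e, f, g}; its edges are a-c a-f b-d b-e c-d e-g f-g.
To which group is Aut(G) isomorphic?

G is 2-regular and connected on 7 vertices, i.e. the cycle C_7. The automorphisms of the 7-cycle are exactly the symmetries of a regular 7-gon: the dihedral group D_7, |D_7| = 14.

the dihedral group of order 14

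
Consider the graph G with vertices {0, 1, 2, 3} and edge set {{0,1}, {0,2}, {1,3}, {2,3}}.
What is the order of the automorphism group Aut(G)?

G is 2-regular and connected on 4 vertices, i.e. the cycle C_4. The automorphisms of the 4-cycle are exactly the symmetries of a regular 4-gon: the dihedral group D_4, |D_4| = 8.

8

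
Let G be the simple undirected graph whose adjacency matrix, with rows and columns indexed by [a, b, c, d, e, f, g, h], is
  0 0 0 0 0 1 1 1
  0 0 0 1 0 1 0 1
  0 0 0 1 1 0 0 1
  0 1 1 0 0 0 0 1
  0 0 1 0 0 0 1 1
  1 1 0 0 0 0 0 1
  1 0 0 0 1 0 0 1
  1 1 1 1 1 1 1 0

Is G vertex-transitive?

Vertex h is the only vertex of degree 7, so every automorphism fixes it; G is not vertex-transitive.

No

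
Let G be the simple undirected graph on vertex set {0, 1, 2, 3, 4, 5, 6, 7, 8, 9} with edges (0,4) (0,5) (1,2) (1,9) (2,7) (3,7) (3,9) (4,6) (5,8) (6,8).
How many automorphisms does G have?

200

G has two connected components, {1, 2, 3, 7, 9} and {0, 4, 5, 6, 8}; each is 2-regular, so G = C_5 ⊔ C_5. Aut of a disjoint union of two copies of C_5 is the wreath product D_5 ≀ Z_2, of order 2·10² = 200.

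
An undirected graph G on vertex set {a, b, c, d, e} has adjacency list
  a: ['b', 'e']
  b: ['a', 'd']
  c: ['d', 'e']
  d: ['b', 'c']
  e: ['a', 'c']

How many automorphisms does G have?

10

G is 2-regular and connected on 5 vertices, i.e. the cycle C_5. The automorphisms of the 5-cycle are exactly the symmetries of a regular 5-gon: the dihedral group D_5, |D_5| = 10.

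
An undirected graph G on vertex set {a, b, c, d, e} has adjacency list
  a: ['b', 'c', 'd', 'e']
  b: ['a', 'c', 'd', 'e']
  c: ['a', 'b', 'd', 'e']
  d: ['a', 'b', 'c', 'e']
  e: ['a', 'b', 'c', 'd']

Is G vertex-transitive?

Yes

All 5 vertices are pairwise adjacent: G = K_5. Every bijection on the vertex set is an automorphism of K_5; hence Aut(K_5) ≅ S_5, order 120. This group acts transitively on the 5 vertices.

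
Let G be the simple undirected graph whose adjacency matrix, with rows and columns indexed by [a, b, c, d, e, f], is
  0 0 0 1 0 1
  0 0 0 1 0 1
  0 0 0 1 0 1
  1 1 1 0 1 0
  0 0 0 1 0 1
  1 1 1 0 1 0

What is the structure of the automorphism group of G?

The vertices split by degree into {d, f} (degree 4) and {a, b, c, e} (degree 2); every edge runs between the two parts, so G is the complete bipartite graph K_{2,4}. The parts have unequal sizes, so no automorphism swaps them; each part is permuted independently, giving S_4 × S_2 of order 4!·2! = 48.

S_4 × S_2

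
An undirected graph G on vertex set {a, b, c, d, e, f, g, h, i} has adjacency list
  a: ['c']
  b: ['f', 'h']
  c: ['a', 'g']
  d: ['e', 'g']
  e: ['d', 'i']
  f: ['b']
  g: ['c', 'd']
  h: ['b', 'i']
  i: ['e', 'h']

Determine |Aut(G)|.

2

The degree sequence is [1, 2, 2, 2, 2, 1, 2, 2, 2]; the two degree-1 vertices a and f are the ends of a path, so G = P_9. A path has exactly one nontrivial symmetry — reversal — giving Aut(G) of order 2.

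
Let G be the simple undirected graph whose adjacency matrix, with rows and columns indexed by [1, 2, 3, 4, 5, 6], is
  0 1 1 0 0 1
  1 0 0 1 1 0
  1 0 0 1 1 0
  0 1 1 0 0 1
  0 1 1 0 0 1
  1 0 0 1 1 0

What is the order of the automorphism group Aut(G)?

72

G is 3-regular and bipartite with parts {1, 4, 5} and {2, 3, 6} (each part is independent and every cross-pair is an edge), so G = K_{3,3}. Each part can be permuted independently (S_3 × S_3) and the two equal-size parts can also be swapped, giving (S_3 × S_3) ⋊ Z_2 of order 2·(3!)² = 72.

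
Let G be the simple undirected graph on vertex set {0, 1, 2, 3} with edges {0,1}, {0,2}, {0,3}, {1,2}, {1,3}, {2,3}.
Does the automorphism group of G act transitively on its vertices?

Yes

Every vertex has degree 3, so G is the complete graph K_4. Any permutation of the 4 vertices preserves K_4, so Aut(K_4) = S_4 of order 4! = 24. This group acts transitively on the 4 vertices.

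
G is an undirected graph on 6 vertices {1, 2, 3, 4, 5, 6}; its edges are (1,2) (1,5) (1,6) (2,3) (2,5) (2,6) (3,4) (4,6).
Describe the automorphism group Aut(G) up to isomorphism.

The degree sequence is [3, 4, 2, 2, 2, 3]. Checking the degree-preserving permutations of the vertex set shows that none except the identity preserves every edge, so Aut(G) is trivial.

the trivial group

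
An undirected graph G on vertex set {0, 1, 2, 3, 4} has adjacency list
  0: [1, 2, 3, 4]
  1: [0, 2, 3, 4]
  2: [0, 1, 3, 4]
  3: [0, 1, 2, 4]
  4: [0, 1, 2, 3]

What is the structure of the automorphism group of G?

the symmetric group on 5 letters

All 5 vertices are pairwise adjacent: G = K_5. Any permutation of the 5 vertices preserves K_5, so Aut(K_5) = S_5 of order 5! = 120.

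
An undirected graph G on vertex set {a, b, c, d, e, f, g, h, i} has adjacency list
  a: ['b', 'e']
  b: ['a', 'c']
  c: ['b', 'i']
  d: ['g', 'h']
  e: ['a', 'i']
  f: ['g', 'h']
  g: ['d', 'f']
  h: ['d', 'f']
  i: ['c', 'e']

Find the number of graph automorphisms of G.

80

G has two connected components, {a, b, c, e, i} and {d, f, g, h}; each is 2-regular, so G = C_5 ⊔ C_4. No automorphism exchanges components of different sizes, hence Aut(G) is the direct product D_5 × D_4, order 80.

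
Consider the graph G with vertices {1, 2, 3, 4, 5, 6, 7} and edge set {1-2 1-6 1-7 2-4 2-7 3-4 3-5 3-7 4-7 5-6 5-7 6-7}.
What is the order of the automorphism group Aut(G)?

12

Vertex 7 is the unique vertex of degree 6; the remaining 6 vertices each have degree 3 and induce a cycle, so G is the wheel on 7 vertices with hub 7. With the hub fixed, the remaining symmetry is that of the rim cycle C_6, giving the dihedral group D_6.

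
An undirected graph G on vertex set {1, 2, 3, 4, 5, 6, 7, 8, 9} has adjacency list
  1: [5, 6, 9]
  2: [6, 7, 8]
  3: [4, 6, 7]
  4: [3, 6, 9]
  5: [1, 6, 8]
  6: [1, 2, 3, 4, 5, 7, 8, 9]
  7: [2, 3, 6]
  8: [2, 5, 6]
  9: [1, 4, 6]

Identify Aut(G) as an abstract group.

the dihedral group of order 16

Vertex 6 is the unique vertex of degree 8; the remaining 8 vertices each have degree 3 and induce a cycle, so G is the wheel on 9 vertices with hub 6. With the hub fixed, the remaining symmetry is that of the rim cycle C_8, giving the dihedral group D_8.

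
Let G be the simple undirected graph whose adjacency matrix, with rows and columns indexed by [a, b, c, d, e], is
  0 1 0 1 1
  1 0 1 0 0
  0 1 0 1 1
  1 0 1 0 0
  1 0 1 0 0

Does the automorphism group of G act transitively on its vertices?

No

Automorphisms preserve degree, but G has vertices of degree 2 and vertices of degree 3; no automorphism maps one to the other, so G is not vertex-transitive.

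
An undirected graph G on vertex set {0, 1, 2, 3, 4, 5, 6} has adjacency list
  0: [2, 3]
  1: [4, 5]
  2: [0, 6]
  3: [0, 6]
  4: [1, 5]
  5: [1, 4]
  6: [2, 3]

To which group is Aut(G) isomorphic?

D_4 × D_3

G has two connected components, {0, 2, 3, 6} and {1, 4, 5}; each is 2-regular, so G = C_4 ⊔ C_3. No automorphism exchanges components of different sizes, hence Aut(G) is the direct product D_4 × D_3, order 48.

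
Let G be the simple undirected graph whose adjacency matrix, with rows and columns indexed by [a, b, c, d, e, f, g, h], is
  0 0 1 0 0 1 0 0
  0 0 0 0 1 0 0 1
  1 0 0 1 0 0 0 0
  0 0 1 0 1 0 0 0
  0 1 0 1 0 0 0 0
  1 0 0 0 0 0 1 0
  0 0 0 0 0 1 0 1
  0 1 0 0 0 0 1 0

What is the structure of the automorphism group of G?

the dihedral group of order 16

G is 2-regular and connected on 8 vertices, i.e. the cycle C_8. C_8 has 8 rotations and 8 reflections, so Aut(C_8) ≅ D_8 of order 16.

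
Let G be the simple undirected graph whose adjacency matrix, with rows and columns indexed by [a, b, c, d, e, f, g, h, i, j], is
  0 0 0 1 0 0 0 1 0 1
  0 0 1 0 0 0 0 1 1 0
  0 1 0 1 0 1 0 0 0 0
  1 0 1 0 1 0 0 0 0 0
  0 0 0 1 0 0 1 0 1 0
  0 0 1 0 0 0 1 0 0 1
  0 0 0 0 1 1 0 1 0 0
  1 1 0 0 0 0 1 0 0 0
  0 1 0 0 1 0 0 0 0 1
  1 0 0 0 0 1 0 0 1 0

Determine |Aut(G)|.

G is 3-regular on 10 vertices with no triangles and no 4-cycles (girth 5): this is the Petersen graph. It is a classical fact that the Petersen graph has automorphism group S_5 (order 120), arising from its description as the Kneser graph K(5,2).

120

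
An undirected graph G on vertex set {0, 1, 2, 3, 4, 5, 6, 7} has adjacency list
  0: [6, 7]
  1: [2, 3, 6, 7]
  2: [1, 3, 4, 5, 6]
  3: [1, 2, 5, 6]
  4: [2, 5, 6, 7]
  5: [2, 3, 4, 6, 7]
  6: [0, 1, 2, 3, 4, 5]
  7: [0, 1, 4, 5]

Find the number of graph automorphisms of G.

The degree sequence is [2, 4, 5, 4, 4, 5, 6, 4]. Checking the degree-preserving permutations of the vertex set shows that none except the identity preserves every edge, so Aut(G) is trivial.

1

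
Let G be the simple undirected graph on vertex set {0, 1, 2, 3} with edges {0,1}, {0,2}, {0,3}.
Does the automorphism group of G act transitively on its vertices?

No

Vertex 0 is the only vertex of degree 3, so every automorphism fixes it; G is not vertex-transitive.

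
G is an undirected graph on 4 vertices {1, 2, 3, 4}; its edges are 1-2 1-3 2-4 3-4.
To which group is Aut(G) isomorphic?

the dihedral group of order 8

G is 2-regular and bipartite on 2^2 = 4 vertices with girth 4; it is the hypercube graph Q_2. The symmetry group of the 2-cube is the hyperoctahedral group B_2 = Z_2 ≀ S_2, of order 2^2·2! = 8.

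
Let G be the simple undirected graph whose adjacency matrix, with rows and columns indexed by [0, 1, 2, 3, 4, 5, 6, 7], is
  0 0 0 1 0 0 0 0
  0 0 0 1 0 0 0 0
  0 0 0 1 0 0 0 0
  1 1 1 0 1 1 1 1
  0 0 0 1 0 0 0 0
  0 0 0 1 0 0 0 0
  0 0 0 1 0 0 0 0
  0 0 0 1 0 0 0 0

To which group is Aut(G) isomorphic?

the symmetric group on 7 letters

Vertex 3 has degree 7 and every other vertex has degree 1, so G is the star K_{1,7} with centre 3. Any automorphism fixes the centre and permutes the 7 leaves freely, so Aut(G) ≅ S_7 of order 7! = 5040.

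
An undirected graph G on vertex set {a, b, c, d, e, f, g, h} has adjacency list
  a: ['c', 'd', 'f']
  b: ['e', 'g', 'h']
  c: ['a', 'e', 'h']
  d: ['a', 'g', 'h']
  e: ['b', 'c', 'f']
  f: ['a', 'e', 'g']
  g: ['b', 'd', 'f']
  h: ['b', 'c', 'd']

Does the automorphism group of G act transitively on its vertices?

G is 3-regular and bipartite on 2^3 = 8 vertices with girth 4; it is the hypercube graph Q_3. The symmetry group of the 3-cube is the hyperoctahedral group B_3 = Z_2 ≀ S_3, of order 2^3·3! = 48. Under this action every vertex can be carried to every other, so G is vertex-transitive.

Yes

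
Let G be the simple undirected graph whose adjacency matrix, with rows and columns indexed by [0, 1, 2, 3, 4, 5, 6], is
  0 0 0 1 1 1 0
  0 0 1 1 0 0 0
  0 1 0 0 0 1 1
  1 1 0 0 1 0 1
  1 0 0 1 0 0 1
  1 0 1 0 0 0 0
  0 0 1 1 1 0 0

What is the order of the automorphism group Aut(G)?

1

The degree sequence is [3, 2, 3, 4, 3, 2, 3]. Checking the degree-preserving permutations of the vertex set shows that none except the identity preserves every edge, so Aut(G) is trivial.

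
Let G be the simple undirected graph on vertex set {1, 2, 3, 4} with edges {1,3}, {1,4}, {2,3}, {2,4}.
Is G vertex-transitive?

Yes

G is 2-regular and bipartite on 2^2 = 4 vertices with girth 4; it is the hypercube graph Q_2. The symmetry group of the 2-cube is the hyperoctahedral group B_2 = Z_2 ≀ S_2, of order 2^2·2! = 8. Under this action every vertex can be carried to every other, so G is vertex-transitive.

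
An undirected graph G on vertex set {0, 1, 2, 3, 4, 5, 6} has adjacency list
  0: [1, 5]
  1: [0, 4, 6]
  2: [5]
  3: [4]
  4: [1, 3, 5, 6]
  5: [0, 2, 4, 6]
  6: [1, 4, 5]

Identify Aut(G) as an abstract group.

1

The degree sequence is [2, 3, 1, 1, 4, 4, 3]. Checking the degree-preserving permutations of the vertex set shows that none except the identity preserves every edge, so Aut(G) is trivial.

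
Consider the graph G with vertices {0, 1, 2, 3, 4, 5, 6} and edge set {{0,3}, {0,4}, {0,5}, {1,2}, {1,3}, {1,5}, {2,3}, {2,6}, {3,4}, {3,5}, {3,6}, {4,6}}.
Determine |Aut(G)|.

Vertex 3 is the unique vertex of degree 6; the remaining 6 vertices each have degree 3 and induce a cycle, so G is the wheel on 7 vertices with hub 3. Every automorphism fixes the hub and acts on the rim 6-cycle, so Aut(G) ≅ Aut(C_6) = D_6 of order 12.

12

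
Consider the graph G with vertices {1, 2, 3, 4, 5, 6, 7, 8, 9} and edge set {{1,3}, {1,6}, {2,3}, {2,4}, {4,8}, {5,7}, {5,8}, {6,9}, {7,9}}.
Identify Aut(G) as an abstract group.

D_9

G is 2-regular and connected on 9 vertices, i.e. the cycle C_9. C_9 has 9 rotations and 9 reflections, so Aut(C_9) ≅ D_9 of order 18.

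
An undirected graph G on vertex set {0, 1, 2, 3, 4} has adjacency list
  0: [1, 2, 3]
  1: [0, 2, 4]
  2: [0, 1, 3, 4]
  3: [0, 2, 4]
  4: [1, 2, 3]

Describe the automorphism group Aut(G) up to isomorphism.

the dihedral group of order 8

Vertex 2 is the unique vertex of degree 4; the remaining 4 vertices each have degree 3 and induce a cycle, so G is the wheel on 5 vertices with hub 2. Every automorphism fixes the hub and acts on the rim 4-cycle, so Aut(G) ≅ Aut(C_4) = D_4 of order 8.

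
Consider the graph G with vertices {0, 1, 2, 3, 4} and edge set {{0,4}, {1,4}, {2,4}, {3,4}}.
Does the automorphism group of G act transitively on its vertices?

Vertex 4 is the only vertex of degree 4, so every automorphism fixes it; G is not vertex-transitive.

No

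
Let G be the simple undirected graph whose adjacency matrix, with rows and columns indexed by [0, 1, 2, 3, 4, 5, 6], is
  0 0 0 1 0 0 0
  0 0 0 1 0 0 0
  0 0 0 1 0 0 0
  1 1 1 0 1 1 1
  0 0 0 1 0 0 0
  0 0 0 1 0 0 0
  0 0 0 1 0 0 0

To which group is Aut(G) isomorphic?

Vertex 3 has degree 6 and every other vertex has degree 1, so G is the star K_{1,6} with centre 3. The 6 leaves are pairwise interchangeable while the centre is fixed, giving Aut(G) = S_6.

S_6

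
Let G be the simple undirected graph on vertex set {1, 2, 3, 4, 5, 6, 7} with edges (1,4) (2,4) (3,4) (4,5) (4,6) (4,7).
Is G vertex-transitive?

No

Vertex 4 is the only vertex of degree 6, so every automorphism fixes it; G is not vertex-transitive.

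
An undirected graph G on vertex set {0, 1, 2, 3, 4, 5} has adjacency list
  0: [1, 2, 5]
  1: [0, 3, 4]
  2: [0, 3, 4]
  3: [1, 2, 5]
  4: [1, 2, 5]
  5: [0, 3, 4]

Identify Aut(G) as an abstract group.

(S_3 × S_3) ⋊ Z_2

G is 3-regular and bipartite with parts {0, 3, 4} and {1, 2, 5} (each part is independent and every cross-pair is an edge), so G = K_{3,3}. Each part can be permuted independently (S_3 × S_3) and the two equal-size parts can also be swapped, giving (S_3 × S_3) ⋊ Z_2 of order 2·(3!)² = 72.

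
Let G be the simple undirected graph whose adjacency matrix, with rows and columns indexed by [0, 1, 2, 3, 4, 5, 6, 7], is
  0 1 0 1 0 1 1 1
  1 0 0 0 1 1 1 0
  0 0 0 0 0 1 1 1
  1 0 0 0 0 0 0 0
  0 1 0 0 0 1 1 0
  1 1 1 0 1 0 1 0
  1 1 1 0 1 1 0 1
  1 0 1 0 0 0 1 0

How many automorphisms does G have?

1

The degree sequence is [5, 4, 3, 1, 3, 5, 6, 3]. Checking the degree-preserving permutations of the vertex set shows that none except the identity preserves every edge, so Aut(G) is trivial.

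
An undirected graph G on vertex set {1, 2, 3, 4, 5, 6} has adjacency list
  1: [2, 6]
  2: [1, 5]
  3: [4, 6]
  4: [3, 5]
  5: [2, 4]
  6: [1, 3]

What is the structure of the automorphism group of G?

D_6

Every vertex has degree 2 and the graph is connected, so G is the 6-cycle C_6. The automorphisms of the 6-cycle are exactly the symmetries of a regular 6-gon: the dihedral group D_6, |D_6| = 12.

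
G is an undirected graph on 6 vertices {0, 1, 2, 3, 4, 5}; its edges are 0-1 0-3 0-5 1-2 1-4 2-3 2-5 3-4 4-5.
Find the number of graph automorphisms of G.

G is 3-regular and bipartite with parts {0, 2, 4} and {1, 3, 5} (each part is independent and every cross-pair is an edge), so G = K_{3,3}. Each part can be permuted independently (S_3 × S_3) and the two equal-size parts can also be swapped, giving (S_3 × S_3) ⋊ Z_2 of order 2·(3!)² = 72.

72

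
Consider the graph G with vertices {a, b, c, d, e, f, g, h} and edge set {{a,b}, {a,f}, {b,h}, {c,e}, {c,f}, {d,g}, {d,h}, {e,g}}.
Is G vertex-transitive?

Yes

Every vertex has degree 2 and the graph is connected, so G is the 8-cycle C_8. The automorphisms of the 8-cycle are exactly the symmetries of a regular 8-gon: the dihedral group D_8, |D_8| = 16. Under this action every vertex can be carried to every other, so G is vertex-transitive.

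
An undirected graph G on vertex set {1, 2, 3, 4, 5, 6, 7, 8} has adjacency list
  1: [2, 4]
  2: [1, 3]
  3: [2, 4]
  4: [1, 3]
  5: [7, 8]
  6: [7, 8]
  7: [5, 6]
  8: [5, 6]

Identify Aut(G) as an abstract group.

(D_4 × D_4) ⋊ Z_2

G has two connected components, {1, 2, 3, 4} and {5, 6, 7, 8}; each is 2-regular, so G = C_4 ⊔ C_4. Aut of a disjoint union of two copies of C_4 is the wreath product D_4 ≀ Z_2, of order 2·8² = 128.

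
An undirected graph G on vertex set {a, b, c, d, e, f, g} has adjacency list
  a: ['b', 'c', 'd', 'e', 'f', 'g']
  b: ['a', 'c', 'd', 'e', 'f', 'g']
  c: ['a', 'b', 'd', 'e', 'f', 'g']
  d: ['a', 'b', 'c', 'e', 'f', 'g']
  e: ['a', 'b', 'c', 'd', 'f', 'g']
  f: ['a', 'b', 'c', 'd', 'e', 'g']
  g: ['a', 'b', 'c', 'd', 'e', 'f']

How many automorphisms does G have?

5040

Every vertex has degree 6, so G is the complete graph K_7. Every bijection on the vertex set is an automorphism of K_7; hence Aut(K_7) ≅ S_7, order 5040.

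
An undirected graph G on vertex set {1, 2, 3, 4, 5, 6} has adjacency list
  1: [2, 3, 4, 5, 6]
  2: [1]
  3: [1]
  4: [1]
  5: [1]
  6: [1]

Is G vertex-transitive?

Vertex 1 is the only vertex of degree 5, so every automorphism fixes it; G is not vertex-transitive.

No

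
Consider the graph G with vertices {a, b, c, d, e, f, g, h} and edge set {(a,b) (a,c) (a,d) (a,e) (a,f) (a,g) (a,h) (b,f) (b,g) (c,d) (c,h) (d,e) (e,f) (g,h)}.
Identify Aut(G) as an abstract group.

Vertex a is the unique vertex of degree 7; the remaining 7 vertices each have degree 3 and induce a cycle, so G is the wheel on 8 vertices with hub a. Every automorphism fixes the hub and acts on the rim 7-cycle, so Aut(G) ≅ Aut(C_7) = D_7 of order 14.

D_7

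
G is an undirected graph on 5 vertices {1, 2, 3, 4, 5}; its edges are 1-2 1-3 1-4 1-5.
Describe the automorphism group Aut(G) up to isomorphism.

Vertex 1 has degree 4 and every other vertex has degree 1, so G is the star K_{1,4} with centre 1. Any automorphism fixes the centre and permutes the 4 leaves freely, so Aut(G) ≅ S_4 of order 4! = 24.

the symmetric group on 4 letters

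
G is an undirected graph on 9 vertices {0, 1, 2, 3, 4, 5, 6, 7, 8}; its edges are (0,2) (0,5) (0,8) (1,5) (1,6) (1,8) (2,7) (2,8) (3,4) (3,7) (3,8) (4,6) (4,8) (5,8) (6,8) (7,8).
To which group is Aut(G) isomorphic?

Vertex 8 is the unique vertex of degree 8; the remaining 8 vertices each have degree 3 and induce a cycle, so G is the wheel on 9 vertices with hub 8. With the hub fixed, the remaining symmetry is that of the rim cycle C_8, giving the dihedral group D_8.

the dihedral group of order 16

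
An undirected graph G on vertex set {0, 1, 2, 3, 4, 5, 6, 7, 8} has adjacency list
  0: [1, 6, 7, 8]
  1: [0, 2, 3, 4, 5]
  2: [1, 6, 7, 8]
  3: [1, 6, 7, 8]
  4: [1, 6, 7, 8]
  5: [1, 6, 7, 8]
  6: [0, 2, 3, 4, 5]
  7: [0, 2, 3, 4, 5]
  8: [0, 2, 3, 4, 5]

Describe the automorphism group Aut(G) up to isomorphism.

S_5 × S_4

The vertices split by degree into {1, 6, 7, 8} (degree 5) and {0, 2, 3, 4, 5} (degree 4); every edge runs between the two parts, so G is the complete bipartite graph K_{4,5}. The parts have unequal sizes, so no automorphism swaps them; each part is permuted independently, giving S_5 × S_4 of order 5!·4! = 2880.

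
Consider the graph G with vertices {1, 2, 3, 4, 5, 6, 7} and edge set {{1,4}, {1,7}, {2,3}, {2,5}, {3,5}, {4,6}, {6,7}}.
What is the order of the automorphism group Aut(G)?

48

G has two connected components, {1, 4, 6, 7} and {2, 3, 5}; each is 2-regular, so G = C_4 ⊔ C_3. The components are non-isomorphic (different sizes), so Aut(G) = Aut(C_4) × Aut(C_3) = D_4 × D_3 of order 8·6 = 48.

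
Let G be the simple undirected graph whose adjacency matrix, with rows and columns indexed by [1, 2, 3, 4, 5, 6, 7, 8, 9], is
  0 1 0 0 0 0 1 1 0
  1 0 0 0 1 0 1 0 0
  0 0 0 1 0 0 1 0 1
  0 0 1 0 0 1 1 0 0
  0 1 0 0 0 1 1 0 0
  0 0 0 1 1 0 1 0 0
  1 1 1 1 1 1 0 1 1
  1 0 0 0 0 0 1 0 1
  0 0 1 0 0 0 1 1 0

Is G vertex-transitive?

No

Vertex 7 is the only vertex of degree 8, so every automorphism fixes it; G is not vertex-transitive.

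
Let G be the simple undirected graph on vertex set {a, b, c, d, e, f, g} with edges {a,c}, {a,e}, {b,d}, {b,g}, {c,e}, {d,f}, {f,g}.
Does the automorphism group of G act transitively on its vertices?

No

G has two connected components, {b, d, f, g} and {a, c, e}; each is 2-regular, so G = C_4 ⊔ C_3. The orbit of a under Aut(G) is {a, c, e}, which does not contain b, so G is not vertex-transitive.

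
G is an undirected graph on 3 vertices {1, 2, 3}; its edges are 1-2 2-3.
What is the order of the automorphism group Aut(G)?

2

The degree sequence is [1, 2, 1]; the two degree-1 vertices 1 and 3 are the ends of a path, so G = P_3. A path has exactly one nontrivial symmetry — reversal — giving Aut(G) of order 2.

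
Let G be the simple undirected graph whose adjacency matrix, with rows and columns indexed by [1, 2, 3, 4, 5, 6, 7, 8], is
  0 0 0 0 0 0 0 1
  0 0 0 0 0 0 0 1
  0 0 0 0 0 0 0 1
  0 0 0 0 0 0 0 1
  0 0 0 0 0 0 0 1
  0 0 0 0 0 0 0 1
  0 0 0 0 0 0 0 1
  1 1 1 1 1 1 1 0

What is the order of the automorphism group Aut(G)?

5040

Vertex 8 has degree 7 and every other vertex has degree 1, so G is the star K_{1,7} with centre 8. Any automorphism fixes the centre and permutes the 7 leaves freely, so Aut(G) ≅ S_7 of order 7! = 5040.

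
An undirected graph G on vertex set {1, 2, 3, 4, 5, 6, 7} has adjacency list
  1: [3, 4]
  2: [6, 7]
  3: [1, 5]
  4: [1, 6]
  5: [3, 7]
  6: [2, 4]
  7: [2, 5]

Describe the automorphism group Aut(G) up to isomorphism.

G is 2-regular and connected on 7 vertices, i.e. the cycle C_7. C_7 has 7 rotations and 7 reflections, so Aut(C_7) ≅ D_7 of order 14.

D_7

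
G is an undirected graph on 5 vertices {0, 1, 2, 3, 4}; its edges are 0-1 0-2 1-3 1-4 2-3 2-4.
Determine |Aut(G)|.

The vertices split by degree into {1, 2} (degree 3) and {0, 3, 4} (degree 2); every edge runs between the two parts, so G is the complete bipartite graph K_{2,3}. The parts have unequal sizes, so no automorphism swaps them; each part is permuted independently, giving S_3 × S_2 of order 3!·2! = 12.

12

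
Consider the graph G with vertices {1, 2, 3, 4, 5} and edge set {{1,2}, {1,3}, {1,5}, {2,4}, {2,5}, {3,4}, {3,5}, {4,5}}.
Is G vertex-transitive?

Vertex 5 is the only vertex of degree 4, so every automorphism fixes it; G is not vertex-transitive.

No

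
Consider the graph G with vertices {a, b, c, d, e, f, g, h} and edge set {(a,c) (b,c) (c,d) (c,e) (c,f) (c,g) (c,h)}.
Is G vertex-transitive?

Vertex c is the only vertex of degree 7, so every automorphism fixes it; G is not vertex-transitive.

No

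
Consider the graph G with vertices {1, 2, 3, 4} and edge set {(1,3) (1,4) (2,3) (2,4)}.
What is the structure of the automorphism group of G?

D_4

G is 2-regular and bipartite on 2^2 = 4 vertices with girth 4; it is the hypercube graph Q_2. The symmetry group of the 2-cube is the hyperoctahedral group B_2 = Z_2 ≀ S_2, of order 2^2·2! = 8.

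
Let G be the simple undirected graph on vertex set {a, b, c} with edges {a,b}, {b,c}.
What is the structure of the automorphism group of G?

The degree sequence is [1, 2, 1]; the two degree-1 vertices a and c are the ends of a path, so G = P_3. The only nontrivial automorphism of a path is the end-to-end reflection, so Aut(G) ≅ Z_2.

the cyclic group of order 2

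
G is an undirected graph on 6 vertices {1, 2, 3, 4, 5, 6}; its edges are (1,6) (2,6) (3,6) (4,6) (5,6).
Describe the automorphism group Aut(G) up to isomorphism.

Vertex 6 has degree 5 and every other vertex has degree 1, so G is the star K_{1,5} with centre 6. Any automorphism fixes the centre and permutes the 5 leaves freely, so Aut(G) ≅ S_5 of order 5! = 120.

S_5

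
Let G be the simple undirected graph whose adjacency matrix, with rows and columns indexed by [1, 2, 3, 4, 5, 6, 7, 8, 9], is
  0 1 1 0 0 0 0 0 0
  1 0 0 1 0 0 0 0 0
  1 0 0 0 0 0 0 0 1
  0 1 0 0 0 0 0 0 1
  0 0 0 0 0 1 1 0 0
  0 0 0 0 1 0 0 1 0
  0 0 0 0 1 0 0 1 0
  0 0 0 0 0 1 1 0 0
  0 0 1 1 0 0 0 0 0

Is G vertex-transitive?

No

G has two connected components, {1, 2, 3, 4, 9} and {5, 6, 7, 8}; each is 2-regular, so G = C_5 ⊔ C_4. The orbit of 1 under Aut(G) is {1, 2, 3, 4, 9}, which does not contain 5, so G is not vertex-transitive.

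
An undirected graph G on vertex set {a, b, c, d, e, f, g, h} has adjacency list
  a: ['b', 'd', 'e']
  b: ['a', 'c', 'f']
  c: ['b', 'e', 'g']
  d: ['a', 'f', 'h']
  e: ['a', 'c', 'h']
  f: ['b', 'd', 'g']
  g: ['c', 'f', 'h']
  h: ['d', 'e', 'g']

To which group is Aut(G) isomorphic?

G is 3-regular and bipartite on 2^3 = 8 vertices with girth 4; it is the hypercube graph Q_3. Aut(Q_3) consists of the signed permutations of the 3 coordinate axes: 3! permutations times 2^3 sign flips, so |Aut| = 2^3·3! = 48.

Z_2^3 ⋊ S_3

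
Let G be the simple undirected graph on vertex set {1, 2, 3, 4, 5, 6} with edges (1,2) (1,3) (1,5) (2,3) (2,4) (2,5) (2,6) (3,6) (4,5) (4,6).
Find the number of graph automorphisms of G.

10

Vertex 2 is the unique vertex of degree 5; the remaining 5 vertices each have degree 3 and induce a cycle, so G is the wheel on 6 vertices with hub 2. Every automorphism fixes the hub and acts on the rim 5-cycle, so Aut(G) ≅ Aut(C_5) = D_5 of order 10.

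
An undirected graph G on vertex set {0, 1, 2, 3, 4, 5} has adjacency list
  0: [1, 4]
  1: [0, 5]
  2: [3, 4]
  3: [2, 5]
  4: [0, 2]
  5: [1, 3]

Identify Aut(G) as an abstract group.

D_6

Every vertex has degree 2 and the graph is connected, so G is the 6-cycle C_6. C_6 has 6 rotations and 6 reflections, so Aut(C_6) ≅ D_6 of order 12.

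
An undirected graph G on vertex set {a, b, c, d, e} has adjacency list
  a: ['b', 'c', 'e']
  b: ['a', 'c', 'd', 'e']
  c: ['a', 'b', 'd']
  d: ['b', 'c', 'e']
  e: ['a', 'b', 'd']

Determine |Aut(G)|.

8

Vertex b is the unique vertex of degree 4; the remaining 4 vertices each have degree 3 and induce a cycle, so G is the wheel on 5 vertices with hub b. Every automorphism fixes the hub and acts on the rim 4-cycle, so Aut(G) ≅ Aut(C_4) = D_4 of order 8.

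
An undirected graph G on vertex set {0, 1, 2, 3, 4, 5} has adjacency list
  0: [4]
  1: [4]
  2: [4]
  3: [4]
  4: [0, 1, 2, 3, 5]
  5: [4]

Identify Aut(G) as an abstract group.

the symmetric group on 5 letters

Vertex 4 has degree 5 and every other vertex has degree 1, so G is the star K_{1,5} with centre 4. The 5 leaves are pairwise interchangeable while the centre is fixed, giving Aut(G) = S_5.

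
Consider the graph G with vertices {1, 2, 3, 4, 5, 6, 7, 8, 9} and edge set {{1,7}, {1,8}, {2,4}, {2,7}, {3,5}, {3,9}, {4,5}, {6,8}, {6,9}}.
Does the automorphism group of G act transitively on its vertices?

Yes

Every vertex has degree 2 and the graph is connected, so G is the 9-cycle C_9. The automorphisms of the 9-cycle are exactly the symmetries of a regular 9-gon: the dihedral group D_9, |D_9| = 18. Under this action every vertex can be carried to every other, so G is vertex-transitive.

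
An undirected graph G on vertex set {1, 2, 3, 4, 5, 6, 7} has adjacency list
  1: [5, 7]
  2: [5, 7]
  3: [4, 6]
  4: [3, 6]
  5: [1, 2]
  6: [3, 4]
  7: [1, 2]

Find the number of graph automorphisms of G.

G has two connected components, {1, 2, 5, 7} and {3, 4, 6}; each is 2-regular, so G = C_4 ⊔ C_3. The components are non-isomorphic (different sizes), so Aut(G) = Aut(C_4) × Aut(C_3) = D_4 × D_3 of order 8·6 = 48.

48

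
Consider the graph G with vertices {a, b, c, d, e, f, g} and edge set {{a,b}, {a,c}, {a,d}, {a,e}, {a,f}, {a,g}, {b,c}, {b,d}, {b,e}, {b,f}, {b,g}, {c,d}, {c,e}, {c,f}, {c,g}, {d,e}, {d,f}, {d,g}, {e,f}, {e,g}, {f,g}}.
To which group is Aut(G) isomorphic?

the symmetric group on 7 letters

All 7 vertices are pairwise adjacent: G = K_7. Any permutation of the 7 vertices preserves K_7, so Aut(K_7) = S_7 of order 7! = 5040.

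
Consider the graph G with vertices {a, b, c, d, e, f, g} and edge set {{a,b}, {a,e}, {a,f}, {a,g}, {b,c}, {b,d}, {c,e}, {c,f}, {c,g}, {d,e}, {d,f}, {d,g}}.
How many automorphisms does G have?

The vertices split by degree into {a, c, d} (degree 4) and {b, e, f, g} (degree 3); every edge runs between the two parts, so G is the complete bipartite graph K_{3,4}. The parts have unequal sizes, so no automorphism swaps them; each part is permuted independently, giving S_3 × S_4 of order 3!·4! = 144.

144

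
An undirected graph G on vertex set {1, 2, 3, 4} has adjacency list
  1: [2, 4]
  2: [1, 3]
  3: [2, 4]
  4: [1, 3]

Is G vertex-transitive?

G is 2-regular and bipartite on 2^2 = 4 vertices with girth 4; it is the hypercube graph Q_2. Aut(Q_2) consists of the signed permutations of the 2 coordinate axes: 2! permutations times 2^2 sign flips, so |Aut| = 2^2·2! = 8. Under this action every vertex can be carried to every other, so G is vertex-transitive.

Yes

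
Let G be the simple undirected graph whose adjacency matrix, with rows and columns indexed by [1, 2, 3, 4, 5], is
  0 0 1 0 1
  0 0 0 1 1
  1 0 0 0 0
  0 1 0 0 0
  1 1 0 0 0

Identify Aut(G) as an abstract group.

the cyclic group of order 2

The degree sequence is [2, 2, 1, 1, 2]; the two degree-1 vertices 3 and 4 are the ends of a path, so G = P_5. A path has exactly one nontrivial symmetry — reversal — giving Aut(G) of order 2.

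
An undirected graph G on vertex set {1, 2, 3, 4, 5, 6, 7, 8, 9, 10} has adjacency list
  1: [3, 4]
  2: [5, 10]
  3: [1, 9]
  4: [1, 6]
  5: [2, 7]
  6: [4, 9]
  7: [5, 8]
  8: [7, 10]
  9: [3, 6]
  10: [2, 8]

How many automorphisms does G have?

G has two connected components, {1, 3, 4, 6, 9} and {2, 5, 7, 8, 10}; each is 2-regular, so G = C_5 ⊔ C_5. Aut of a disjoint union of two copies of C_5 is the wreath product D_5 ≀ Z_2, of order 2·10² = 200.

200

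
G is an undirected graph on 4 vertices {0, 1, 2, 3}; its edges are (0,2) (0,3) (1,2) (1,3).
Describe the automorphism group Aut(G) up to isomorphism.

G is 2-regular and connected on 4 vertices, i.e. the cycle C_4. The automorphisms of the 4-cycle are exactly the symmetries of a regular 4-gon: the dihedral group D_4, |D_4| = 8.

D_4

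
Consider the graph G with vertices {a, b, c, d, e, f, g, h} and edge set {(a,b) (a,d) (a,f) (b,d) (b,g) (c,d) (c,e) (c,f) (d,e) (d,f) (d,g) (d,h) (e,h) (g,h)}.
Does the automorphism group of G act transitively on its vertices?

Vertex d is the only vertex of degree 7, so every automorphism fixes it; G is not vertex-transitive.

No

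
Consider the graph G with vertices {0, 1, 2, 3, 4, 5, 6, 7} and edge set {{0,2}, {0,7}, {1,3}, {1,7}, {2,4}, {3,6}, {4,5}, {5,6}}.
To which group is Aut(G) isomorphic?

G is 2-regular and connected on 8 vertices, i.e. the cycle C_8. The automorphisms of the 8-cycle are exactly the symmetries of a regular 8-gon: the dihedral group D_8, |D_8| = 16.

D_8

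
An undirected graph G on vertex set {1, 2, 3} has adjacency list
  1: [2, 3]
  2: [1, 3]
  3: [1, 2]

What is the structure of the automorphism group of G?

Every vertex has degree 2, so G is the complete graph K_3. Any permutation of the 3 vertices preserves K_3, so Aut(K_3) = S_3 of order 3! = 6.

the symmetric group on 3 letters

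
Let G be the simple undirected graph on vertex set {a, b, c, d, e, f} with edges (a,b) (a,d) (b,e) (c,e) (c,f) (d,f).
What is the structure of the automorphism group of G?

the dihedral group of order 12

G is 2-regular and connected on 6 vertices, i.e. the cycle C_6. C_6 has 6 rotations and 6 reflections, so Aut(C_6) ≅ D_6 of order 12.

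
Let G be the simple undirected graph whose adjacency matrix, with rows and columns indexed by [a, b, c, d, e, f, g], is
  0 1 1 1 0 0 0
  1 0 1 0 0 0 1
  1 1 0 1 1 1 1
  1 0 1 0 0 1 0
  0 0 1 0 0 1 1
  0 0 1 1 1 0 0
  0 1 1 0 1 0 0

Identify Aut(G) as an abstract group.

Vertex c is the unique vertex of degree 6; the remaining 6 vertices each have degree 3 and induce a cycle, so G is the wheel on 7 vertices with hub c. With the hub fixed, the remaining symmetry is that of the rim cycle C_6, giving the dihedral group D_6.

D_6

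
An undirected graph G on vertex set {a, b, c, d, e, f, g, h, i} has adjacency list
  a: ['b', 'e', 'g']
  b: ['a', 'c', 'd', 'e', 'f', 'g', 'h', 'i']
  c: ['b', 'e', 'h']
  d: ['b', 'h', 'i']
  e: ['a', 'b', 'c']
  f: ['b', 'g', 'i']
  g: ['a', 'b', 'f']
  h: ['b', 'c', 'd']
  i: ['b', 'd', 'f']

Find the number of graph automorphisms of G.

16

Vertex b is the unique vertex of degree 8; the remaining 8 vertices each have degree 3 and induce a cycle, so G is the wheel on 9 vertices with hub b. Every automorphism fixes the hub and acts on the rim 8-cycle, so Aut(G) ≅ Aut(C_8) = D_8 of order 16.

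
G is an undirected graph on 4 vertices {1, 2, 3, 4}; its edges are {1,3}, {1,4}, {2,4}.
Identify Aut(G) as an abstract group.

the cyclic group of order 2

The degree sequence is [2, 1, 1, 2]; the two degree-1 vertices 2 and 3 are the ends of a path, so G = P_4. The only nontrivial automorphism of a path is the end-to-end reflection, so Aut(G) ≅ Z_2.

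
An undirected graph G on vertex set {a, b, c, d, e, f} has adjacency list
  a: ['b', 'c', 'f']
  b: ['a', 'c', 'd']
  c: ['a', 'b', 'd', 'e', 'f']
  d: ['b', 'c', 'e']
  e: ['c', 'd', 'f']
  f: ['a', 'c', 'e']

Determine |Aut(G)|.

10

Vertex c is the unique vertex of degree 5; the remaining 5 vertices each have degree 3 and induce a cycle, so G is the wheel on 6 vertices with hub c. Every automorphism fixes the hub and acts on the rim 5-cycle, so Aut(G) ≅ Aut(C_5) = D_5 of order 10.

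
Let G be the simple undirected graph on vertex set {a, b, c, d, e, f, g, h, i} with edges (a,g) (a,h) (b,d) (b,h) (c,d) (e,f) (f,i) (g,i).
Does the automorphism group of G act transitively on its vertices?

No

Automorphisms preserve degree, but G has vertices of degree 1 and vertices of degree 2; no automorphism maps one to the other, so G is not vertex-transitive.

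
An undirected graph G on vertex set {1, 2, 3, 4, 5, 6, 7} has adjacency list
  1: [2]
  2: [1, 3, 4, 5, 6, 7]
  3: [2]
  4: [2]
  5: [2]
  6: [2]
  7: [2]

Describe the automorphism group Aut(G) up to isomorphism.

the symmetric group on 6 letters

Vertex 2 has degree 6 and every other vertex has degree 1, so G is the star K_{1,6} with centre 2. Any automorphism fixes the centre and permutes the 6 leaves freely, so Aut(G) ≅ S_6 of order 6! = 720.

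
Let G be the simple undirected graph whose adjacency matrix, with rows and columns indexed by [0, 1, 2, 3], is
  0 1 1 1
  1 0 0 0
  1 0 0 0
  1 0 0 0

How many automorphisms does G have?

Vertex 0 has degree 3 and every other vertex has degree 1, so G is the star K_{1,3} with centre 0. Any automorphism fixes the centre and permutes the 3 leaves freely, so Aut(G) ≅ S_3 of order 3! = 6.

6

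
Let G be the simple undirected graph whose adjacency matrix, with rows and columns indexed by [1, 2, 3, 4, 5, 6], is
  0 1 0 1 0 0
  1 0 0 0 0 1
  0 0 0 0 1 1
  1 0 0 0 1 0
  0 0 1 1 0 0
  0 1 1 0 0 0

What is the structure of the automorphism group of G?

G is 2-regular and connected on 6 vertices, i.e. the cycle C_6. The automorphisms of the 6-cycle are exactly the symmetries of a regular 6-gon: the dihedral group D_6, |D_6| = 12.

the dihedral group of order 12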